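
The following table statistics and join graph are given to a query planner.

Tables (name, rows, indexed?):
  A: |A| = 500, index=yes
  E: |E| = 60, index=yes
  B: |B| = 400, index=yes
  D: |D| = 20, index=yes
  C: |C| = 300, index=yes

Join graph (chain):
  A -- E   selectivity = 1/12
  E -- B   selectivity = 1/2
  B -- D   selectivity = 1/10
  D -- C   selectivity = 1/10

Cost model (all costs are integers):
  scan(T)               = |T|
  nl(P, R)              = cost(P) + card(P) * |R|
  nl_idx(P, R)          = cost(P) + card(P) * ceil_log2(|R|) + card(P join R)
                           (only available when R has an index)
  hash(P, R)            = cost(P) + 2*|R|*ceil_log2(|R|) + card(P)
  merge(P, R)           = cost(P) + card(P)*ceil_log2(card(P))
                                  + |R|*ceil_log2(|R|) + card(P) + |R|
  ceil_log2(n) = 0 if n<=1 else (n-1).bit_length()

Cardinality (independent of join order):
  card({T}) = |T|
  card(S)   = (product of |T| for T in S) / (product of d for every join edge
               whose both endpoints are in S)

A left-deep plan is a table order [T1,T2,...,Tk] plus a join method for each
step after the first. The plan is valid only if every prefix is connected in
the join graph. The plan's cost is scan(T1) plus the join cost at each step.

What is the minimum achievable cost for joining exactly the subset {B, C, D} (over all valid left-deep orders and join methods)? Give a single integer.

7200

Selinger DP over subsets of {B,C,D}:
  {B}: scan cost=400, card=400
  {D}: scan cost=20, card=20
  {C}: scan cost=300, card=300
  {BD}: card=800; try (D,hash)→1000, (B,nl_idx)→1000, (D,nl_idx)→3200, (B,merge)→4140, (D,merge)→4520, (B,hash)→7240 …(+2); best=1000 via (D,hash)
  {CD}: card=600; try (D,hash)→800, (C,nl_idx)→800, (D,nl_idx)→2400, (C,merge)→3140, (D,merge)→3420, (C,hash)→5440 …(+2); best=800 via (D,hash)
  {BCD}: card=24000; try (C,hash)→7200, (B,hash)→8600, (B,merge)→11400, (C,merge)→12800, (B,nl_idx)→30200, (C,nl_idx)→32200 …(+2); best=7200 via (C,hash)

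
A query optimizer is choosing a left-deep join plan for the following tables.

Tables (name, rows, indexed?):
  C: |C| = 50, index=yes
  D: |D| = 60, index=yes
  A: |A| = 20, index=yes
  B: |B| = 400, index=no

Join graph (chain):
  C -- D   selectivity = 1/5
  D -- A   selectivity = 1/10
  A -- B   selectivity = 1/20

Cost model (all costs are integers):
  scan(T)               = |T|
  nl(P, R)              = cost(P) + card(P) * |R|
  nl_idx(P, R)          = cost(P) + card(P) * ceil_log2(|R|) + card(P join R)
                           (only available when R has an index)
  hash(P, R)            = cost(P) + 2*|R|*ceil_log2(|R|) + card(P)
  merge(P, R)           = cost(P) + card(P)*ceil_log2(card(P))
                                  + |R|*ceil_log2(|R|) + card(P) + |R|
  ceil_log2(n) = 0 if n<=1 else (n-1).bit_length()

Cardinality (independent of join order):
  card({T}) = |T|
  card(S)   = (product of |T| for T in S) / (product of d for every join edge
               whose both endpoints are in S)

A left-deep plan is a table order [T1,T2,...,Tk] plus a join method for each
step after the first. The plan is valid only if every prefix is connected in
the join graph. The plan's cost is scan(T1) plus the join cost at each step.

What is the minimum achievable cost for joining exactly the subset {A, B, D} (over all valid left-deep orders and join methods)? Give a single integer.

2120

Selinger DP over subsets of {A,B,D}:
  {D}: scan cost=60, card=60
  {A}: scan cost=20, card=20
  {B}: scan cost=400, card=400
  {AD}: card=120; try (D,nl_idx)→260, (A,hash)→320, (A,nl_idx)→480, (D,merge)→560, (A,merge)→600, (D,hash)→760 …(+2); best=260 via (D,nl_idx)
  {AB}: card=400; try (A,hash)→1000, (A,nl_idx)→2800, (B,merge)→4140, (A,merge)→4520, (B,hash)→7240, (B,nl)→8020 …(+1); best=1000 via (A,hash)
  {ABD}: card=2400; try (D,hash)→2120, (B,merge)→5220, (D,merge)→5420, (D,nl_idx)→5800, (B,hash)→7580, (D,nl)→25000 …(+1); best=2120 via (D,hash)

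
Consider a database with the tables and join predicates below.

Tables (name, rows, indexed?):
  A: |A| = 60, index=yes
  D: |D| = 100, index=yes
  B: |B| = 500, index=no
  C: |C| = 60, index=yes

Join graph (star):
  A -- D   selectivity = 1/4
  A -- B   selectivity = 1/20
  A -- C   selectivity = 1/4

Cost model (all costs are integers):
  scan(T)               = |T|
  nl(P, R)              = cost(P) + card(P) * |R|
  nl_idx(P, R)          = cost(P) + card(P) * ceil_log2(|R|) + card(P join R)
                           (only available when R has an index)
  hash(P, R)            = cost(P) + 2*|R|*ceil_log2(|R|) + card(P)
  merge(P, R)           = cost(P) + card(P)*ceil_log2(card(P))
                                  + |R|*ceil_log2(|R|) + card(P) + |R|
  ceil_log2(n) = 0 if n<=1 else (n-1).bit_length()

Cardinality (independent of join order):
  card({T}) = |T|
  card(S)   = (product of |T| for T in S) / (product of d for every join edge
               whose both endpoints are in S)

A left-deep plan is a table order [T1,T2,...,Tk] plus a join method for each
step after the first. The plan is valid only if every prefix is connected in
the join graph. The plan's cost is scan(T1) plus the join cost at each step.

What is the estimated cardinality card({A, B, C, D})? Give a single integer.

Tables in S: A(60), B(500), C(60), D(100)
Edges inside S: A-D(d=4), A-B(d=20), A-C(d=4)
numerator = 60 * 500 * 60 * 100 = 180000000
denominator = 4 * 20 * 4 = 320
card(S) = 180000000 / 320 = 562500

562500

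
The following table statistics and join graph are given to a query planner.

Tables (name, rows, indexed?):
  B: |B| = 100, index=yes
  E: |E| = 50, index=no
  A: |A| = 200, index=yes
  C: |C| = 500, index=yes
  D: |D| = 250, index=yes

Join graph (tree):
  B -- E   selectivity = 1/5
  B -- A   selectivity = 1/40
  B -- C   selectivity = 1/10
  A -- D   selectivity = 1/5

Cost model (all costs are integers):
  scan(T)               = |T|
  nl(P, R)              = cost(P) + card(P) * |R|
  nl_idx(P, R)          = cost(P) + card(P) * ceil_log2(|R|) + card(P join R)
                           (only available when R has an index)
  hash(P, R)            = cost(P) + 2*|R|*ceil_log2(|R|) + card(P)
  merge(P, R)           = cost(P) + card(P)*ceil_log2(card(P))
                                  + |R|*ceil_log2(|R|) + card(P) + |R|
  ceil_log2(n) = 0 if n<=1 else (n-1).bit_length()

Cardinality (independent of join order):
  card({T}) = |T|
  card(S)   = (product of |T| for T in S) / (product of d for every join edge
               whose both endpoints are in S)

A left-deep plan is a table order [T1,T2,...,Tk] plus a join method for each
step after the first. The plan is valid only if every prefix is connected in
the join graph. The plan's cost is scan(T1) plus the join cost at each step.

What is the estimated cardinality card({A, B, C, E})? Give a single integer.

Tables in S: A(200), B(100), C(500), E(50)
Edges inside S: B-E(d=5), B-A(d=40), B-C(d=10)
numerator = 200 * 100 * 500 * 50 = 500000000
denominator = 5 * 40 * 10 = 2000
card(S) = 500000000 / 2000 = 250000

250000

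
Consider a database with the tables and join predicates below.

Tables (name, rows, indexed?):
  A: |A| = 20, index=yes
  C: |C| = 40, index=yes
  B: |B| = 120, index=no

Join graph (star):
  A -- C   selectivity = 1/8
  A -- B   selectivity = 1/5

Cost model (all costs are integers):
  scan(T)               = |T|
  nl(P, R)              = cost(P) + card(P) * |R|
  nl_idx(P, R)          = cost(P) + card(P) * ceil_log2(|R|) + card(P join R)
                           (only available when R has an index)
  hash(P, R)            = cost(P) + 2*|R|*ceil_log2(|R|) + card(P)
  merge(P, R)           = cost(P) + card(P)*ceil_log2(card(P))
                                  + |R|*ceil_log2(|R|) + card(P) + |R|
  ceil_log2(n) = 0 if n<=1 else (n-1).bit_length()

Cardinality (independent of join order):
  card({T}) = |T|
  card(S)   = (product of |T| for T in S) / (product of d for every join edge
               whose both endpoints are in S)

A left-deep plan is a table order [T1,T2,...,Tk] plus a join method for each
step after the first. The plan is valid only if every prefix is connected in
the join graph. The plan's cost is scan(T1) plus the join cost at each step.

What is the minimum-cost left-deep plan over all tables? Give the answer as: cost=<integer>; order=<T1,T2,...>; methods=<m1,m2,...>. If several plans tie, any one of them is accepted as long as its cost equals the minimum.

Selinger DP (subsets sized 1..n):
  {A}: scan cost=20, card=20
  {C}: scan cost=40, card=40
  {B}: scan cost=120, card=120
  {AC}: card=100; try (C,nl_idx)→240, (A,hash)→280, (A,nl_idx)→340, (C,merge)→420, (A,merge)→440, (C,hash)→520 …(+2); best=240 via (C,nl_idx)
  {AB}: card=480; try (A,hash)→440, (B,merge)→1100, (A,merge)→1200, (A,nl_idx)→1200, (B,hash)→1720, (B,nl)→2420 …(+1); best=440 via (A,hash)
  {ABC}: card=2400; try (C,hash)→1400, (B,merge)→2000, (B,hash)→2020, (C,merge)→5520, (C,nl_idx)→5720, (B,nl)→12240 …(+1); best=1400 via (C,hash)

cost=1400; order=B,A,C; methods=hash,hash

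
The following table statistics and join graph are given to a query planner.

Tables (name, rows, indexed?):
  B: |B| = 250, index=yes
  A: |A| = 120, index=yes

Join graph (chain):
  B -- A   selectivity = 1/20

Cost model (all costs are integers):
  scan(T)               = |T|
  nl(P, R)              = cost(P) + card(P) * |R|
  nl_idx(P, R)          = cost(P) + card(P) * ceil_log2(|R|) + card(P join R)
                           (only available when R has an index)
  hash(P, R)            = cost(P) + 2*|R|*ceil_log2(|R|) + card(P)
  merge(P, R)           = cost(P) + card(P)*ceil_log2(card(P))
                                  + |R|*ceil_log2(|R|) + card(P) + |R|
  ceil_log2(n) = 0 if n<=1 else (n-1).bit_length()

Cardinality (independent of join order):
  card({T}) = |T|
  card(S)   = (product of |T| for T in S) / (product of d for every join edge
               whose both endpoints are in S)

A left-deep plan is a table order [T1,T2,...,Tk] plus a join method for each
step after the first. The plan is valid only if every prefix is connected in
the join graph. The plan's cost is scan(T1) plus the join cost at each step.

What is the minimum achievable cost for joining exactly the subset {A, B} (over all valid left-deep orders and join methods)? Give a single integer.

2180

Selinger DP over subsets of {A,B}:
  {B}: scan cost=250, card=250
  {A}: scan cost=120, card=120
  {AB}: card=1500; try (A,hash)→2180, (B,nl_idx)→2580, (B,merge)→3330, (A,merge)→3460, (A,nl_idx)→3500, (B,hash)→4240 …(+2); best=2180 via (A,hash)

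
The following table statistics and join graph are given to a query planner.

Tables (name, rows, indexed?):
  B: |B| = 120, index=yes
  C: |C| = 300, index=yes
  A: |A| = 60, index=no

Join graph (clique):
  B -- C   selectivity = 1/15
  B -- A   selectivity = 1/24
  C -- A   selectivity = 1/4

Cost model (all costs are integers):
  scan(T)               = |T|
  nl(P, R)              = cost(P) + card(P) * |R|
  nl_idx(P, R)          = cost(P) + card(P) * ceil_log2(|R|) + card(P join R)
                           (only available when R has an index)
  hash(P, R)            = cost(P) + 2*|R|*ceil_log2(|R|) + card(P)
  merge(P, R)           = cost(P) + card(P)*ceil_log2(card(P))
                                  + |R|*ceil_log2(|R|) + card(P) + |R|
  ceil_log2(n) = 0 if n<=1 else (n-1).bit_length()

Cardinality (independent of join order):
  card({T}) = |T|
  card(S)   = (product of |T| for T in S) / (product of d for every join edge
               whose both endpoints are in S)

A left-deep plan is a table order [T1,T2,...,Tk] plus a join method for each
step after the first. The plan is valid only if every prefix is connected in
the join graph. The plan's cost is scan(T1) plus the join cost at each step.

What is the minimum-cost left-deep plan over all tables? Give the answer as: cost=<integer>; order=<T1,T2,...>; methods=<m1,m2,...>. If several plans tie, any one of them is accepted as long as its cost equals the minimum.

cost=4980; order=A,B,C; methods=nl_idx,nl_idx

Selinger DP (subsets sized 1..n):
  {B}: scan cost=120, card=120
  {C}: scan cost=300, card=300
  {A}: scan cost=60, card=60
  {BC}: card=2400; try (B,hash)→2280, (C,nl_idx)→3600, (C,merge)→4080, (B,merge)→4260, (B,nl_idx)→4800, (C,hash)→5640 …(+2); best=2280 via (B,hash)
  {AB}: card=300; try (B,nl_idx)→780, (A,hash)→960, (B,merge)→1440, (A,merge)→1500, (B,hash)→1800, (B,nl)→7260 …(+1); best=780 via (B,nl_idx)
  {AC}: card=4500; try (A,hash)→1320, (C,merge)→3480, (A,merge)→3720, (C,nl_idx)→5100, (C,hash)→5520, (C,nl)→18060 …(+1); best=1320 via (A,hash)
  {ABC}: card=1500; try (C,nl_idx)→4980, (A,hash)→5400, (C,hash)→6480, (C,merge)→6780, (B,hash)→7500, (A,merge)→33900 …(+5); best=4980 via (C,nl_idx)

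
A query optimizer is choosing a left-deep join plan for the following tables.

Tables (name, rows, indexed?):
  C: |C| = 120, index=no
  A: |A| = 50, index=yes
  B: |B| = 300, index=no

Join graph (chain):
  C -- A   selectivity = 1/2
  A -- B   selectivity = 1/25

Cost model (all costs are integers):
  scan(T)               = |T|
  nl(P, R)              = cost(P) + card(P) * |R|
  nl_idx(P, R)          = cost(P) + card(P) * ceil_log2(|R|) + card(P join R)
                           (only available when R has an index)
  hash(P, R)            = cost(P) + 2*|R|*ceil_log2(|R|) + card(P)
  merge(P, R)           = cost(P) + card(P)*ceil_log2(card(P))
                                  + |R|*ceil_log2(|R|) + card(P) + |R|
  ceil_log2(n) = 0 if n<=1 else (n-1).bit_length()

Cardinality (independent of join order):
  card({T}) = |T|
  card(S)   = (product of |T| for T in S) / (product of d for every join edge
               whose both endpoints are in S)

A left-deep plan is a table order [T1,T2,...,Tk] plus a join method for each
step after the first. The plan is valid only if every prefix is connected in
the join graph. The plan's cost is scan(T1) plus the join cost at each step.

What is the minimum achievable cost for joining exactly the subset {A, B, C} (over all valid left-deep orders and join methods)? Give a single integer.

3480

Selinger DP over subsets of {A,B,C}:
  {C}: scan cost=120, card=120
  {A}: scan cost=50, card=50
  {B}: scan cost=300, card=300
  {AC}: card=3000; try (A,hash)→840, (C,merge)→1360, (A,merge)→1430, (C,hash)→1780, (A,nl_idx)→3840, (C,nl)→6050 …(+1); best=840 via (A,hash)
  {AB}: card=600; try (A,hash)→1200, (A,nl_idx)→2700, (B,merge)→3400, (A,merge)→3650, (B,hash)→5500, (B,nl)→15050 …(+1); best=1200 via (A,hash)
  {ABC}: card=36000; try (C,hash)→3480, (C,merge)→8760, (B,hash)→9240, (B,merge)→42840, (C,nl)→73200, (B,nl)→900840; best=3480 via (C,hash)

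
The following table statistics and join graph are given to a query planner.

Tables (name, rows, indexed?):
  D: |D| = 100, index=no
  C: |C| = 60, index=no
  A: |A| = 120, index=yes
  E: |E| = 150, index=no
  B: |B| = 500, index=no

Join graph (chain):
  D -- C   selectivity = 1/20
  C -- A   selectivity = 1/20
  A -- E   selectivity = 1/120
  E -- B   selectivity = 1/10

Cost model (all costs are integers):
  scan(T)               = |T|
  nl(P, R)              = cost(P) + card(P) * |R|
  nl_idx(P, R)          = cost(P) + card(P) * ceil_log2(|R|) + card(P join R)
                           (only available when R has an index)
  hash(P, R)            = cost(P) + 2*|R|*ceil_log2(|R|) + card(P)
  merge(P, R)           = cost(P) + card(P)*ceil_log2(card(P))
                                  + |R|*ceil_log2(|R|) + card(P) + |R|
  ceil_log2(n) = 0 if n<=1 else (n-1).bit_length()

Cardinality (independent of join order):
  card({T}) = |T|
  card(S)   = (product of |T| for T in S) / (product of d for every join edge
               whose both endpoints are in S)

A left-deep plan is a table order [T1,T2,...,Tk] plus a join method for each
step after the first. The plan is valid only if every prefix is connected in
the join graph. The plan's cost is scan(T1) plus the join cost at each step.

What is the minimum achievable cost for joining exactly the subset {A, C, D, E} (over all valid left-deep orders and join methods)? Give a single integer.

Selinger DP over subsets of {A,C,D,E}:
  {D}: scan cost=100, card=100
  {C}: scan cost=60, card=60
  {A}: scan cost=120, card=120
  {E}: scan cost=150, card=150
  {CD}: card=300; try (C,hash)→920, (D,merge)→1280, (C,merge)→1320, (D,hash)→1520, (D,nl)→6060, (C,nl)→6100; best=920 via (C,hash)
  {AC}: card=360; try (A,nl_idx)→840, (C,hash)→960, (A,merge)→1440, (C,merge)→1500, (A,hash)→1800, (A,nl)→7260 …(+1); best=840 via (A,nl_idx)
  {AE}: card=150; try (A,nl_idx)→1350, (A,hash)→1980, (E,merge)→2430, (A,merge)→2460, (E,hash)→2640, (E,nl)→18120 …(+1); best=1350 via (A,nl_idx)
  {ACD}: card=1800; try (D,hash)→2600, (A,hash)→2900, (A,nl_idx)→4820, (A,merge)→4880, (D,merge)→5240, (D,nl)→36840 …(+1); best=2600 via (D,hash)
  {ACE}: card=450; try (C,hash)→2220, (C,merge)→3120, (E,hash)→3600, (E,merge)→5790, (C,nl)→10350, (E,nl)→54840; best=2220 via (C,hash)
  {ACDE}: card=2250; try (D,hash)→4070, (E,hash)→6800, (D,merge)→7520, (E,merge)→25550, (D,nl)→47220, (E,nl)→272600; best=4070 via (D,hash)

4070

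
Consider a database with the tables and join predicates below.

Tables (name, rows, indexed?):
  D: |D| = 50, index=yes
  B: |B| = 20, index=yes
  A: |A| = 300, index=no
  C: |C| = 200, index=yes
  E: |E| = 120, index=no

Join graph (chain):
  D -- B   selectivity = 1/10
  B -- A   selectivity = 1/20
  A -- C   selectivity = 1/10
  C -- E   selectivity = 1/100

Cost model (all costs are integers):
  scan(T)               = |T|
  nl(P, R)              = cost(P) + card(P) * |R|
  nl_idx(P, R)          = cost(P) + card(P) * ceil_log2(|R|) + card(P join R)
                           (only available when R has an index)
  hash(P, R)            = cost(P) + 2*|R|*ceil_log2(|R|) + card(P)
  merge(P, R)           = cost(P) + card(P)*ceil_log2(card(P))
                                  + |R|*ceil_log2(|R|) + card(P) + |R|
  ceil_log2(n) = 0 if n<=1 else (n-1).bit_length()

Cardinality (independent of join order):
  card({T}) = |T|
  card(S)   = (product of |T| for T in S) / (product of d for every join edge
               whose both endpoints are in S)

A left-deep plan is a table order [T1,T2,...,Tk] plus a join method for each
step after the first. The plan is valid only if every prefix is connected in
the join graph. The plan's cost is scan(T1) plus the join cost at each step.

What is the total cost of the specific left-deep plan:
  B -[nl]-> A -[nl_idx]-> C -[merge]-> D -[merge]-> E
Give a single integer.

step 1: scan B: cost=20, card=20
step 2: join A via nl
    card(P join A) = 20*300/(20) = 300
    cost = 20 + 20*300 = 6020
step 3: join C via nl_idx
    card(P join C) = 300*200/(10) = 6000
    cost = 6020 + 300*8 + 6000 = 14420
step 4: join D via merge
    card(P join D) = 6000*50/(10) = 30000
    cost = 14420 + 6000*13 + 50*6 + 6000 + 50 = 98770
step 5: join E via merge
    card(P join E) = 30000*120/(100) = 36000
    cost = 98770 + 30000*15 + 120*7 + 30000 + 120 = 579730

579730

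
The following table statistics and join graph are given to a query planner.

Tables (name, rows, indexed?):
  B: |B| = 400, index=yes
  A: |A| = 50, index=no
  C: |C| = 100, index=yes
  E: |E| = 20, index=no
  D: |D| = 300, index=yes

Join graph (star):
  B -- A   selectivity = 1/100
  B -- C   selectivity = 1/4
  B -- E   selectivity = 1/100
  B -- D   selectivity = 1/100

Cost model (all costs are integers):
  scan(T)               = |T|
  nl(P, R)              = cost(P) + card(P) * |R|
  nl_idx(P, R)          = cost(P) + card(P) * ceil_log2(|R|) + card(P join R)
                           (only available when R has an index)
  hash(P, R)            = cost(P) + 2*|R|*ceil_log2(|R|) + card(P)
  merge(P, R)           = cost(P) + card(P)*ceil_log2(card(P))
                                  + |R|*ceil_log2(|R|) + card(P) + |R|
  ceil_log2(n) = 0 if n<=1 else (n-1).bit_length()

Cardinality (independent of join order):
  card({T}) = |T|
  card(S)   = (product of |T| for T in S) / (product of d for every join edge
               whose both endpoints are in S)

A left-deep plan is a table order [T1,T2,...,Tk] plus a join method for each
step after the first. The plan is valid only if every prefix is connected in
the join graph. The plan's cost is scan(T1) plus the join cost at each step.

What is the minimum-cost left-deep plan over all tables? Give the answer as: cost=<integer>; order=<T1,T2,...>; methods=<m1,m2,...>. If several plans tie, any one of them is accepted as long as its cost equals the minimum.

cost=2960; order=E,B,A,D,C; methods=nl_idx,hash,nl_idx,hash

Selinger DP (subsets sized 1..n):
  {B}: scan cost=400, card=400
  {A}: scan cost=50, card=50
  {C}: scan cost=100, card=100
  {E}: scan cost=20, card=20
  {D}: scan cost=300, card=300
  {AB}: card=200; try (B,nl_idx)→700, (A,hash)→1400, (B,merge)→4400, (A,merge)→4750, (B,hash)→7300, (B,nl)→20050 …(+1); best=700 via (B,nl_idx)
  {BC}: card=10000; try (C,hash)→2200, (B,merge)→4900, (C,merge)→5200, (B,hash)→7400, (B,nl_idx)→11000, (C,nl_idx)→13200 …(+2); best=2200 via (C,hash)
  {BE}: card=80; try (B,nl_idx)→280, (E,hash)→1000, (B,merge)→4140, (E,merge)→4520, (B,hash)→7240, (B,nl)→8020 …(+1); best=280 via (B,nl_idx)
  {BD}: card=1200; try (B,nl_idx)→4200, (D,nl_idx)→5200, (D,hash)→6200, (B,merge)→7300, (D,merge)→7400, (B,hash)→7800 …(+2); best=4200 via (B,nl_idx)
  {ABC}: card=5000; try (C,hash)→2300, (C,merge)→3300, (C,nl_idx)→7100, (A,hash)→12800, (C,nl)→20700, (A,merge)→152550 …(+1); best=2300 via (C,hash)
  {ABE}: card=40; try (A,hash)→960, (E,hash)→1100, (A,merge)→1270, (E,merge)→2620, (A,nl)→4280, (E,nl)→4700; best=960 via (A,hash)
  {ABD}: card=600; try (D,nl_idx)→3100, (D,merge)→5500, (A,hash)→6000, (D,hash)→6300, (A,merge)→18950, (D,nl)→60700 …(+1); best=3100 via (D,nl_idx)
  {BCE}: card=2000; try (C,merge)→1720, (C,hash)→1760, (C,nl_idx)→2840, (C,nl)→8280, (E,hash)→12400, (E,merge)→152320 …(+1); best=1720 via (C,merge)
  {BCD}: card=30000; try (C,hash)→6800, (D,hash)→17600, (C,merge)→19400, (C,nl_idx)→42600, (D,nl_idx)→122200, (C,nl)→124200 …(+2); best=6800 via (C,hash)
  {BDE}: card=240; try (D,nl_idx)→1240, (D,merge)→3920, (E,hash)→5600, (D,hash)→5760, (E,merge)→18720, (D,nl)→24280 …(+1); best=1240 via (D,nl_idx)
  {ABCE}: card=1000; try (C,merge)→2040, (C,nl_idx)→2240, (C,hash)→2400, (A,hash)→4320, (C,nl)→4960, (E,hash)→7500 …(+4); best=2040 via (C,merge)
  {ABCD}: card=15000; try (C,hash)→5100, (C,merge)→10500, (D,hash)→12700, (C,nl_idx)→22300, (A,hash)→37400, (D,nl_idx)→62300 …(+5); best=5100 via (C,hash)
  {ABDE}: card=120; try (D,nl_idx)→1440, (A,hash)→2080, (A,merge)→3750, (E,hash)→3900, (D,merge)→4240, (D,hash)→6400 …(+4); best=1440 via (D,nl_idx)
  {BCDE}: card=6000; try (C,hash)→2880, (C,merge)→4200, (C,nl_idx)→8920, (D,hash)→9120, (C,nl)→25240, (D,nl_idx)→25720 …(+5); best=2880 via (C,hash)
  {ABCDE}: card=3000; try (C,hash)→2960, (C,merge)→3200, (C,nl_idx)→5280, (D,hash)→8440, (A,hash)→9480, (C,nl)→13440 …(+8); best=2960 via (C,hash)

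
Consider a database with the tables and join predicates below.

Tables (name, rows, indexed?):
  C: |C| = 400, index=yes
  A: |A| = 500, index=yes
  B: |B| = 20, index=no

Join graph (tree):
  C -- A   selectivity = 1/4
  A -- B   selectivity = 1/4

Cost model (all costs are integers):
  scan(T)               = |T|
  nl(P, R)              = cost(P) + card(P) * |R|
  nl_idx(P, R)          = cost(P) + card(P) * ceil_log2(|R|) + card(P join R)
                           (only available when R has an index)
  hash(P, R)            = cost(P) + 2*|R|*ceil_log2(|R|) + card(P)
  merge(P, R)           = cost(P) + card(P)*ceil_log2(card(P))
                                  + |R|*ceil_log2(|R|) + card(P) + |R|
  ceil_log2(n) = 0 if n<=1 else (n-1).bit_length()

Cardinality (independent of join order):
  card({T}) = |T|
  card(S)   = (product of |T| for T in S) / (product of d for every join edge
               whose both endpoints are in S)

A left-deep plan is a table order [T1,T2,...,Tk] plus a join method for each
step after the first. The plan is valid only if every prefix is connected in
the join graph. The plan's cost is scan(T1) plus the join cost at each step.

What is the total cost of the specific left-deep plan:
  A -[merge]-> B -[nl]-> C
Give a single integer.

1005620

step 1: scan A: cost=500, card=500
step 2: join B via merge
    card(P join B) = 500*20/(4) = 2500
    cost = 500 + 500*9 + 20*5 + 500 + 20 = 5620
step 3: join C via nl
    card(P join C) = 2500*400/(4) = 250000
    cost = 5620 + 2500*400 = 1005620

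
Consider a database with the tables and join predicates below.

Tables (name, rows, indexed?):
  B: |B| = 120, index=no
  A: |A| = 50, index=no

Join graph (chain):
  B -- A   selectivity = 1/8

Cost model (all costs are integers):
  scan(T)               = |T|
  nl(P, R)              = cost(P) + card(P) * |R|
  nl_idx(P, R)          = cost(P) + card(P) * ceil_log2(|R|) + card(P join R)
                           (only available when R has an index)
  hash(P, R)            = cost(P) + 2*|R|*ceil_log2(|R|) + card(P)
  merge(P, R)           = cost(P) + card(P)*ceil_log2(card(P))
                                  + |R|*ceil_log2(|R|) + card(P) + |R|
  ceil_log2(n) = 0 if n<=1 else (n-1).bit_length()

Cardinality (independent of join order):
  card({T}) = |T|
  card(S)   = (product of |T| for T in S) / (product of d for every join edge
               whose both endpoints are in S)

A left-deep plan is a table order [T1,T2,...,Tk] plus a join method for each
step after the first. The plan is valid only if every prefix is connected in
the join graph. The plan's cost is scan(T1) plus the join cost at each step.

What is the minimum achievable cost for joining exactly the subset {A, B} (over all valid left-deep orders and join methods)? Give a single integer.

840

Selinger DP over subsets of {A,B}:
  {B}: scan cost=120, card=120
  {A}: scan cost=50, card=50
  {AB}: card=750; try (A,hash)→840, (B,merge)→1360, (A,merge)→1430, (B,hash)→1780, (B,nl)→6050, (A,nl)→6120; best=840 via (A,hash)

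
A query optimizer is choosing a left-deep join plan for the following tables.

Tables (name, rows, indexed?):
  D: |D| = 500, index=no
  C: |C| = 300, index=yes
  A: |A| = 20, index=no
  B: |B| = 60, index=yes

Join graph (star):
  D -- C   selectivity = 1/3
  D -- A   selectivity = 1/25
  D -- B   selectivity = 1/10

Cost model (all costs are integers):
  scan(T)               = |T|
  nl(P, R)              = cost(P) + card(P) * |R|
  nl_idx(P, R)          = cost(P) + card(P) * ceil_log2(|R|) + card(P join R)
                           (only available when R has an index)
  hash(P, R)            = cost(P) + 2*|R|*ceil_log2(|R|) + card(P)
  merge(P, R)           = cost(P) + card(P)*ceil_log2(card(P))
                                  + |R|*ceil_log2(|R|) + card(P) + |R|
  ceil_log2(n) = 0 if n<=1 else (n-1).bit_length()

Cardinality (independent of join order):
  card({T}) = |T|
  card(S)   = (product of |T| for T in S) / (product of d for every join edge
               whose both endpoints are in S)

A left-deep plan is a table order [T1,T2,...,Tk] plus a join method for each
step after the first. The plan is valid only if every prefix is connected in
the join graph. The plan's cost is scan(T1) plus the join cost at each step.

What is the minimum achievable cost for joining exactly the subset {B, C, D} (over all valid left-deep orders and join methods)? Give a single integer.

Selinger DP over subsets of {B,C,D}:
  {D}: scan cost=500, card=500
  {C}: scan cost=300, card=300
  {B}: scan cost=60, card=60
  {CD}: card=50000; try (C,hash)→6400, (D,merge)→8300, (C,merge)→8500, (D,hash)→9600, (C,nl_idx)→55000, (D,nl)→150300 …(+1); best=6400 via (C,hash)
  {BD}: card=3000; try (B,hash)→1720, (D,merge)→5480, (B,merge)→5920, (B,nl_idx)→6500, (D,hash)→9120, (D,nl)→30060 …(+1); best=1720 via (B,hash)
  {BCD}: card=300000; try (C,hash)→10120, (C,merge)→43720, (B,hash)→57120, (C,nl_idx)→328720, (B,nl_idx)→606400, (B,merge)→856820 …(+2); best=10120 via (C,hash)

10120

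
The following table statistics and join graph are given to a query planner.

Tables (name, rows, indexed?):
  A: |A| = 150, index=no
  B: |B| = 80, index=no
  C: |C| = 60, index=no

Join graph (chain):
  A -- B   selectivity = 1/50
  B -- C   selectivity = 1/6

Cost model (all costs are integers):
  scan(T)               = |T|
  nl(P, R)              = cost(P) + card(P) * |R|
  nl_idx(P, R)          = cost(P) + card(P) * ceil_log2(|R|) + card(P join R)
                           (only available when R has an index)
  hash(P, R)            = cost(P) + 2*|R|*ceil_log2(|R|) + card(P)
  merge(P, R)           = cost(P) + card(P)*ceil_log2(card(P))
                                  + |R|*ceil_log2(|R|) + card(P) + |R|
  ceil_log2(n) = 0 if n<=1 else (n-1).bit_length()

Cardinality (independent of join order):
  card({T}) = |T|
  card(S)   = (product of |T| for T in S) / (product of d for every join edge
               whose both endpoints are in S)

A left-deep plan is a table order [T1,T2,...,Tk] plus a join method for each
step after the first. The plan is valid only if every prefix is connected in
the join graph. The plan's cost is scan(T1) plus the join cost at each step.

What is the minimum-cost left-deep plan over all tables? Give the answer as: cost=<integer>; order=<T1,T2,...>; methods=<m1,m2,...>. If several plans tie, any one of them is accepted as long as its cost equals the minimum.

Selinger DP (subsets sized 1..n):
  {A}: scan cost=150, card=150
  {B}: scan cost=80, card=80
  {C}: scan cost=60, card=60
  {AB}: card=240; try (B,hash)→1420, (A,merge)→2070, (B,merge)→2140, (A,hash)→2560, (A,nl)→12080, (B,nl)→12150; best=1420 via (B,hash)
  {BC}: card=800; try (C,hash)→880, (B,merge)→1120, (C,merge)→1140, (B,hash)→1240, (B,nl)→4860, (C,nl)→4880; best=880 via (C,hash)
  {ABC}: card=2400; try (C,hash)→2380, (C,merge)→4000, (A,hash)→4080, (A,merge)→11030, (C,nl)→15820, (A,nl)→120880; best=2380 via (C,hash)

cost=2380; order=A,B,C; methods=hash,hash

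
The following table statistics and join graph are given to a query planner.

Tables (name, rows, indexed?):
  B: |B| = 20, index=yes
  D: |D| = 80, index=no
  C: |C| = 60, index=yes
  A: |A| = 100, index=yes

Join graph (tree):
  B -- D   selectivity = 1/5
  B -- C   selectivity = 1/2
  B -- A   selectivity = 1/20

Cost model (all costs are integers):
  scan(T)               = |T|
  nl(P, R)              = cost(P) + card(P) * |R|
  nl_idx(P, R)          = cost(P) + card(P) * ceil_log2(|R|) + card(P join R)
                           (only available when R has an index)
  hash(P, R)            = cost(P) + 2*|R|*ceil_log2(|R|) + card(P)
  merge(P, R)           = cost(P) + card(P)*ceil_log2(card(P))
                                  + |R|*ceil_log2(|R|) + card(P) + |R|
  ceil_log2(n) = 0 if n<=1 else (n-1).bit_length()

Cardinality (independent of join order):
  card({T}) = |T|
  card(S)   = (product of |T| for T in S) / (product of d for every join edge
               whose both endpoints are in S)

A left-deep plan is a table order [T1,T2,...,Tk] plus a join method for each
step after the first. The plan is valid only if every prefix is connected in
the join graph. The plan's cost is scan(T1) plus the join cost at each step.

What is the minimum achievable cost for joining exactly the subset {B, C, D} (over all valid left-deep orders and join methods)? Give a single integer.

1400

Selinger DP over subsets of {B,C,D}:
  {B}: scan cost=20, card=20
  {D}: scan cost=80, card=80
  {C}: scan cost=60, card=60
  {BD}: card=320; try (B,hash)→360, (D,merge)→780, (B,nl_idx)→800, (B,merge)→840, (D,hash)→1160, (D,nl)→1620 …(+1); best=360 via (B,hash)
  {BC}: card=600; try (B,hash)→320, (C,merge)→560, (B,merge)→600, (C,nl_idx)→740, (C,hash)→760, (B,nl_idx)→960 …(+2); best=320 via (B,hash)
  {BCD}: card=9600; try (C,hash)→1400, (D,hash)→2040, (C,merge)→3980, (D,merge)→7560, (C,nl_idx)→11880, (C,nl)→19560 …(+1); best=1400 via (C,hash)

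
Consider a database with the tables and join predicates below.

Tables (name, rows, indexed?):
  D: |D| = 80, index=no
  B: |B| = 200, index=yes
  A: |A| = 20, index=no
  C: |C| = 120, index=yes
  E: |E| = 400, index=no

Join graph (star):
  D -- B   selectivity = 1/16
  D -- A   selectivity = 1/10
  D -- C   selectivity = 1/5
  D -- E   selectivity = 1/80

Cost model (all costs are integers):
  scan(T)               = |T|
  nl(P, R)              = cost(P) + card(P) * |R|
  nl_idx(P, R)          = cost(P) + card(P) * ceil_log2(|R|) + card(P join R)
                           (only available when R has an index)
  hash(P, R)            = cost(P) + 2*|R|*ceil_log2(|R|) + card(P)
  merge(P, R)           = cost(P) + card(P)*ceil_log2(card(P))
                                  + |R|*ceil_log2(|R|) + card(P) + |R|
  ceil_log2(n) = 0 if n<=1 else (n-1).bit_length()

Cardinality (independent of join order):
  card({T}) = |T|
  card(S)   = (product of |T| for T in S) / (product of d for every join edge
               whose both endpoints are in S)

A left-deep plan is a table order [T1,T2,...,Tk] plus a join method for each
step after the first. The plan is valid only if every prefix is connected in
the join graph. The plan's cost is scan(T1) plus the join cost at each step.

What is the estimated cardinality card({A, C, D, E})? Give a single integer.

Tables in S: A(20), C(120), D(80), E(400)
Edges inside S: D-A(d=10), D-C(d=5), D-E(d=80)
numerator = 20 * 120 * 80 * 400 = 76800000
denominator = 10 * 5 * 80 = 4000
card(S) = 76800000 / 4000 = 19200

19200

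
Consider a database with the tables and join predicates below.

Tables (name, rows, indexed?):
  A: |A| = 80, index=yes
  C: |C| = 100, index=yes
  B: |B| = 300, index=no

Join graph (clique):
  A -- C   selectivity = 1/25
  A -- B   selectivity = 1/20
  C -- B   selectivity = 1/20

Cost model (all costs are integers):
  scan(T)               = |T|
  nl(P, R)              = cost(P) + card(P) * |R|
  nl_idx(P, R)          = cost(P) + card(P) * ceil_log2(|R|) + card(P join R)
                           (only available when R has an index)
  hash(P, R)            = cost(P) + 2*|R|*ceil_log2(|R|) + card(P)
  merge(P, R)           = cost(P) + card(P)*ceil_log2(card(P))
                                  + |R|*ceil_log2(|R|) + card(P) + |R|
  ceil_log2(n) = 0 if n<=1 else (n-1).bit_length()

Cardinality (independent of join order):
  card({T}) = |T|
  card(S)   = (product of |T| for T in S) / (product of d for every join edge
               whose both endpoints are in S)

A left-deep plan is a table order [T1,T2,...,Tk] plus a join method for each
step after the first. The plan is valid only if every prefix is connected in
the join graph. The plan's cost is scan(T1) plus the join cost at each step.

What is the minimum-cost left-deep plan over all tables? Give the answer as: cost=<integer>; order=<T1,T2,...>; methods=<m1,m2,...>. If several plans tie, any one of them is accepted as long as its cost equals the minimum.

cost=4320; order=B,A,C; methods=hash,hash

Selinger DP (subsets sized 1..n):
  {A}: scan cost=80, card=80
  {C}: scan cost=100, card=100
  {B}: scan cost=300, card=300
  {AC}: card=320; try (C,nl_idx)→960, (A,nl_idx)→1120, (A,hash)→1320, (C,merge)→1520, (A,merge)→1540, (C,hash)→1560 …(+2); best=960 via (C,nl_idx)
  {AB}: card=1200; try (A,hash)→1720, (A,nl_idx)→3600, (B,merge)→3720, (A,merge)→3940, (B,hash)→5560, (B,nl)→24080 …(+1); best=1720 via (A,hash)
  {BC}: card=1500; try (C,hash)→2000, (C,nl_idx)→3900, (B,merge)→3900, (C,merge)→4100, (B,hash)→5600, (B,nl)→30100 …(+1); best=2000 via (C,hash)
  {ABC}: card=240; try (C,hash)→4320, (A,hash)→4620, (B,hash)→6680, (B,merge)→7160, (C,nl_idx)→10360, (A,nl_idx)→12740 …(+5); best=4320 via (C,hash)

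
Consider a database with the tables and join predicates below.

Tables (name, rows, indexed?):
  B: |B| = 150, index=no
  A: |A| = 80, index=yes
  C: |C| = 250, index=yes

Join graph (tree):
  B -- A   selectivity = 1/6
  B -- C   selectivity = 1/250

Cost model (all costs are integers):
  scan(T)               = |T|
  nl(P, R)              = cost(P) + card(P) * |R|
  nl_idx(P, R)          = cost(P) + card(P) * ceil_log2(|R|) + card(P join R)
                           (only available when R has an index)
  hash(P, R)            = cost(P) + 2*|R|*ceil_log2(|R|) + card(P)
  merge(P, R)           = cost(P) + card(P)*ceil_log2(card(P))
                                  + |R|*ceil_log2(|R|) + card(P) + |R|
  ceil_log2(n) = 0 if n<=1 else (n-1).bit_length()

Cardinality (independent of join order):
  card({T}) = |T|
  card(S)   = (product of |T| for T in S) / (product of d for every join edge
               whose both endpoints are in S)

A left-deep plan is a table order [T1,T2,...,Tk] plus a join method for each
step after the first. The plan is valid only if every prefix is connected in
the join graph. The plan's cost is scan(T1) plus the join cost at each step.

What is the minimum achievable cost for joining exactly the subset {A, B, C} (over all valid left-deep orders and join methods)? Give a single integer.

Selinger DP over subsets of {A,B,C}:
  {B}: scan cost=150, card=150
  {A}: scan cost=80, card=80
  {C}: scan cost=250, card=250
  {AB}: card=2000; try (A,hash)→1420, (B,merge)→2070, (A,merge)→2140, (B,hash)→2560, (A,nl_idx)→3200, (B,nl)→12080 …(+1); best=1420 via (A,hash)
  {BC}: card=150; try (C,nl_idx)→1500, (B,hash)→2900, (C,merge)→3750, (B,merge)→3850, (C,hash)→4300, (C,nl)→37650 …(+1); best=1500 via (C,nl_idx)
  {ABC}: card=2000; try (A,hash)→2770, (A,merge)→3490, (A,nl_idx)→4550, (C,hash)→7420, (A,nl)→13500, (C,nl_idx)→19420 …(+2); best=2770 via (A,hash)

2770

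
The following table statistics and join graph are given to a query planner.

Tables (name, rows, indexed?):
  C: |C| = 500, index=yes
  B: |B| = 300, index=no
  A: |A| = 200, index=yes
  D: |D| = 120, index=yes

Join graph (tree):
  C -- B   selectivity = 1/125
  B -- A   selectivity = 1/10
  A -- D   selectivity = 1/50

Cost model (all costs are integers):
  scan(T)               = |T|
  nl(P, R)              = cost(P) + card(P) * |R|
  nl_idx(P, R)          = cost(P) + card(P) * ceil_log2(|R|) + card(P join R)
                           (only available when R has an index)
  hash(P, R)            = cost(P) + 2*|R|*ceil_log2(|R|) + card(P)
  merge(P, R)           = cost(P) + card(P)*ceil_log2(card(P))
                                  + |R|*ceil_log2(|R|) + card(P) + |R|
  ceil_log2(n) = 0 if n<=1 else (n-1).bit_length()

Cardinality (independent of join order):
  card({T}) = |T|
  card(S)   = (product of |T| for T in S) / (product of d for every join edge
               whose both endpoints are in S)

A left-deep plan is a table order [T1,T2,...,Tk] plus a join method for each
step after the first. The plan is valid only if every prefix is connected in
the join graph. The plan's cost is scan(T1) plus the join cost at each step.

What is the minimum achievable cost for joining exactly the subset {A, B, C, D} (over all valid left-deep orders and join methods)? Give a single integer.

30840

Selinger DP over subsets of {A,B,C,D}:
  {C}: scan cost=500, card=500
  {B}: scan cost=300, card=300
  {A}: scan cost=200, card=200
  {D}: scan cost=120, card=120
  {BC}: card=1200; try (C,nl_idx)→4200, (B,hash)→6400, (C,merge)→8300, (B,merge)→8500, (C,hash)→9600, (C,nl)→150300 …(+1); best=4200 via (C,nl_idx)
  {AB}: card=6000; try (A,hash)→3800, (B,merge)→5000, (A,merge)→5100, (B,hash)→5800, (A,nl_idx)→8700, (B,nl)→60200 …(+1); best=3800 via (A,hash)
  {AD}: card=480; try (A,nl_idx)→1560, (D,hash)→2080, (D,nl_idx)→2080, (A,merge)→2880, (D,merge)→2960, (A,hash)→3440 …(+2); best=1560 via (A,nl_idx)
  {ABC}: card=24000; try (A,hash)→8600, (C,hash)→18800, (A,merge)→20400, (A,nl_idx)→37800, (C,nl_idx)→81800, (C,merge)→92800 …(+2); best=8600 via (A,hash)
  {ABD}: card=14400; try (B,hash)→7440, (B,merge)→9360, (D,hash)→11480, (D,nl_idx)→60200, (D,merge)→88760, (B,nl)→145560 …(+1); best=7440 via (B,hash)
  {ABCD}: card=57600; try (C,hash)→30840, (D,hash)→34280, (C,nl_idx)→194640, (C,merge)→228440, (D,nl_idx)→234200, (D,merge)→393560 …(+2); best=30840 via (C,hash)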